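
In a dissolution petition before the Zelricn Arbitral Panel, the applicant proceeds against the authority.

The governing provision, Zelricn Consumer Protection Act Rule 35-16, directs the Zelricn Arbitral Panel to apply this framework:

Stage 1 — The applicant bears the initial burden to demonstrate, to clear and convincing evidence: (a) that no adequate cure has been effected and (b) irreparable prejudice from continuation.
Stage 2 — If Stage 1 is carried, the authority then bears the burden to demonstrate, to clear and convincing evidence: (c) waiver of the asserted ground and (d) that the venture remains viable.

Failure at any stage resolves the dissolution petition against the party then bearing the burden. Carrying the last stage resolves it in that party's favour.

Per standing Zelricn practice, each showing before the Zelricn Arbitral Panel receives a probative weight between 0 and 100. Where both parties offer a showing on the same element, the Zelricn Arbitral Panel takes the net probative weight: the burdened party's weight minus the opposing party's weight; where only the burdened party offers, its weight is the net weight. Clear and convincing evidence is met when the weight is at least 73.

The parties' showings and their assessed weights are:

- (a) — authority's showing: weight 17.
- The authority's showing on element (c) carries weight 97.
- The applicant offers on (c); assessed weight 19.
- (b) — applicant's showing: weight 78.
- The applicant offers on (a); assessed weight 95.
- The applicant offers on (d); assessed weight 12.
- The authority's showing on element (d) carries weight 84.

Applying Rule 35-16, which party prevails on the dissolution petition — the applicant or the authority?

applicant

At Stage 1 the applicant must meet clear and convincing evidence (weight is at least 73): on (a) the weight is 95 less the opposing 17 gives net 78, ≥ 73, so (a) meets the standard; on (b) the weight is 78, which does reach 73, so (b) meets the standard.
  Stage 1 carried; the burden shifts to the authority.
At Stage 2 the authority must meet clear and convincing evidence (weight is at least 73): on (c) the weight is 97 less the opposing 19 gives net 78, which does reach 73, so (c) meets the standard; on (d) the weight is 84 less the opposing 12 gives net 72, which does not reach 73, so (d) does not meet the standard.
  Not every element is met, so the authority fails to carry Stage 2.
The analysis ends at Stage 2; the applicant prevails.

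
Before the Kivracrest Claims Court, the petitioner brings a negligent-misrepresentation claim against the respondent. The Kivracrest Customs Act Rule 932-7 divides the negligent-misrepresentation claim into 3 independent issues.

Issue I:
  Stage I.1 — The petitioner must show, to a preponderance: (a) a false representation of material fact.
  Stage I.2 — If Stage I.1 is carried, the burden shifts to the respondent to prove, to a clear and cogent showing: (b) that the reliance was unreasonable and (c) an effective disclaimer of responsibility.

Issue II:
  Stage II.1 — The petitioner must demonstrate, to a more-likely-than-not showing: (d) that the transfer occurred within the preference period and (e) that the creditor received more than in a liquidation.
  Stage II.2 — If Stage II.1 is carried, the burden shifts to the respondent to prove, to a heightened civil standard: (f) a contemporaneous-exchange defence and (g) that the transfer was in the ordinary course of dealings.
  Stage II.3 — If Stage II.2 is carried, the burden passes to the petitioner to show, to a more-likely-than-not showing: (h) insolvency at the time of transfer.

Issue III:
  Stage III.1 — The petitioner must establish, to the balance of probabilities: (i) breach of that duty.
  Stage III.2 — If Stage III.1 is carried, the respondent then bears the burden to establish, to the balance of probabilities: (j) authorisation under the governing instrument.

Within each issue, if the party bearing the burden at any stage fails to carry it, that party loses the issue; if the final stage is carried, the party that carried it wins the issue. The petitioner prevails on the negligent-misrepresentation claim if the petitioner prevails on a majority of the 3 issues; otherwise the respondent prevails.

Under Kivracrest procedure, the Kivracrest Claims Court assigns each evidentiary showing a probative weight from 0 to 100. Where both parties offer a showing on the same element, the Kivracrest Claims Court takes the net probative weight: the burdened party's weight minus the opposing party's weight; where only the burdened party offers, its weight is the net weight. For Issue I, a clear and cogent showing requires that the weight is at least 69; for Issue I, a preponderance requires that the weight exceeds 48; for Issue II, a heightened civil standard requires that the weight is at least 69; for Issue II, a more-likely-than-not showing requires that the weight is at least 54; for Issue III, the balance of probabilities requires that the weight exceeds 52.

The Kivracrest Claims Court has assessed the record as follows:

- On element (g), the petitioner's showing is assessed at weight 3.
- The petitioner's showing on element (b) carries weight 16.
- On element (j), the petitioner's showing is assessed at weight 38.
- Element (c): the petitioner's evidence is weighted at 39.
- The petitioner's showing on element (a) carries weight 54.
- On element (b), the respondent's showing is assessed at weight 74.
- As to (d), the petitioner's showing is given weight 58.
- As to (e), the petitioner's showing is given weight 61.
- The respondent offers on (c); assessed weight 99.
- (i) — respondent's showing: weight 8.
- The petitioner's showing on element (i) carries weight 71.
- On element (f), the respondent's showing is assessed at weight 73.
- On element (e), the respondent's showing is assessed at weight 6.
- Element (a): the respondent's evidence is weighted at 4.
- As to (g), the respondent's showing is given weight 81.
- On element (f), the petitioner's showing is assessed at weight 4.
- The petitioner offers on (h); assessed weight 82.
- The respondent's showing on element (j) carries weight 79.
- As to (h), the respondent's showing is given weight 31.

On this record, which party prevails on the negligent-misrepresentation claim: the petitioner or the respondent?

— Issue I —
Stage I.1 (petitioner, a preponderance, weight exceeds 48): (a) net 54−4=50 > 48 — meets.
  All elements met. The burden passes to the respondent.
Stage I.2 (respondent, a clear and cogent showing, weight is at least 69): (b) net 74−16=58 < 69 — fails; (c) net 99−39=60 < 69 — fails.
  Stage I.2 not carried; the respondent fails its burden.
The petitioner prevails on this issue.
— Issue II —
At Stage II.1 the petitioner must meet a more-likely-than-not showing (weight is at least 54): on (d) the weight is 58, which does reach 54, so (d) meets the standard; on (e) the weight is 61 less the opposing 6 gives net 55, ≥ 54, so (e) meets the standard.
  Stage II.1 carried; the burden shifts to the respondent.
At Stage II.2 the respondent must meet a heightened civil standard (weight is at least 69): on (f) the weight is 73 less the opposing 4 gives net 69, ≥ 69, so (f) meets the standard; on (g) the weight is 81 less the opposing 3 gives net 78, ≥ 69, so (g) meets the standard.
  All elements met. The burden passes to the petitioner.
At Stage II.3 the petitioner must meet a more-likely-than-not showing (weight is at least 54): on (h) the weight is 82 less the opposing 31 gives net 51, which does not reach 54, so (h) does not meet the standard.
  The petitioner does not carry Stage II.3.
The respondent prevails on this issue.
— Issue III —
At Stage III.1 the petitioner must meet the balance of probabilities (weight exceeds 52): on (i) the weight is 71 less the opposing 8 gives net 63, > 52, so (i) meets the standard.
  The petitioner carries Stage III.1; the respondent now bears the burden.
At Stage III.2 the respondent must meet the balance of probabilities (weight exceeds 52): on (j) the weight is 79 less the opposing 38 gives net 41, which does not exceed 52, so (j) does not meet the standard.
  Stage III.2 not carried; the respondent fails its burden.
The analysis ends at Stage III.2; the petitioner prevails on this issue.
Per-issue: Issue I → petitioner; Issue II → respondent; Issue III → petitioner. The petitioner must prevail on a majority of issues; overall, the petitioner prevails.

petitioner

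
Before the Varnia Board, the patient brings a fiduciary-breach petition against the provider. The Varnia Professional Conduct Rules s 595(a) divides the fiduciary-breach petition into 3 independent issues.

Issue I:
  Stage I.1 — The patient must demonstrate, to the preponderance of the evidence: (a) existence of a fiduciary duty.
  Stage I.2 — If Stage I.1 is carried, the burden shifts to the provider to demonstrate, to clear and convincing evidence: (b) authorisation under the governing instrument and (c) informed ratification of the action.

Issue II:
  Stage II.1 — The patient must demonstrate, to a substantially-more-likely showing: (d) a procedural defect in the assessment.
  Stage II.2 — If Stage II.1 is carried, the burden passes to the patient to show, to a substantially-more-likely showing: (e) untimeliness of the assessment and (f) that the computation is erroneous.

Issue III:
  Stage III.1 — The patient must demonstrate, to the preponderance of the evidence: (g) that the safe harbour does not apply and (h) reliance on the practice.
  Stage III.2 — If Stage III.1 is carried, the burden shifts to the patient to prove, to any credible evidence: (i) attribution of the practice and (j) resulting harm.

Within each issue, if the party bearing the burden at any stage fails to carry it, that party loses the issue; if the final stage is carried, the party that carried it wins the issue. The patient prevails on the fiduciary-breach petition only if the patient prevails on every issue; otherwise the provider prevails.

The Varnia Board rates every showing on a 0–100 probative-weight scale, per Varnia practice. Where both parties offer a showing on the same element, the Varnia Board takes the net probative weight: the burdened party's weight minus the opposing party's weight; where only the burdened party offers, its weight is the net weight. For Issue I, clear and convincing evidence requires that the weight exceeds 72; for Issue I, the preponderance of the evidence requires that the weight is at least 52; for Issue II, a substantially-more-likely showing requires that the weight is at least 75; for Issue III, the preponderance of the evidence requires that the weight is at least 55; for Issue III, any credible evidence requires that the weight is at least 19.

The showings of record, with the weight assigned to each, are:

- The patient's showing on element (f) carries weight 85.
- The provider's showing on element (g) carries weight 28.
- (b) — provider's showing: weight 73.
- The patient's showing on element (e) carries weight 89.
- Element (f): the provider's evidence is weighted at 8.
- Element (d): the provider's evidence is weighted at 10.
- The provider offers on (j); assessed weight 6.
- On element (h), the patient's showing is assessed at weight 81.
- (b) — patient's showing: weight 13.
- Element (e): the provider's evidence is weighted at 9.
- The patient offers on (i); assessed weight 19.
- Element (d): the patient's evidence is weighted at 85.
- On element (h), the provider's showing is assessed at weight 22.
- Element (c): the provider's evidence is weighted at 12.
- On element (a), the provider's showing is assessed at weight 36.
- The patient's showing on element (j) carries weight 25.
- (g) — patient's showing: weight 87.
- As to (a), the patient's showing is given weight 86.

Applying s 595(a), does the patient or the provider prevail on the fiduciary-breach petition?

provider

— Issue I —
At Stage I.1 the patient must meet the preponderance of the evidence (weight is at least 52): on (a) the weight is 86 less the opposing 36 gives net 50, < 52, so (a) does not meet the standard.
  Not every element is met, so the patient fails to carry Stage I.1.
The analysis ends at Stage I.1; the provider prevails on this issue.
— Issue II —
Stage II.1 — burden on patient; standard: a substantially-more-likely showing (weight is at least 75).
    (d): 85 − 10 = 75 ≥ 75 [met]
  All elements met. The patient retains the burden for Stage II.2.
Stage II.2 — burden on patient; standard: a substantially-more-likely showing (weight is at least 75).
    (e): 89 − 9 = 80 ≥ 75 [met]
    (f): 85 − 8 = 77 ≥ 75 [met]
  The patient carries the last stage.
Every stage carried; the patient prevails on this issue.
— Issue III —
At Stage III.1 the patient must meet the preponderance of the evidence (weight is at least 55): on (g) the weight is 87 less the opposing 28 gives net 59, which does reach 55, so (g) meets the standard; on (h) the weight is 81 less the opposing 22 gives net 59, ≥ 55, so (h) meets the standard.
  Stage III.1 carried; the burden remains with the patient.
At Stage III.2 the patient must meet any credible evidence (weight is at least 19): on (i) the weight is 19, ≥ 19, so (i) meets the standard; on (j) the weight is 25 less the opposing 6 gives net 19, which does reach 19, so (j) meets the standard.
  The patient carries the last stage.
All stages carried — the patient prevails on this issue.
Per-issue: Issue I → provider; Issue II → patient; Issue III → patient. The patient must prevail on every issue; overall, the provider prevails.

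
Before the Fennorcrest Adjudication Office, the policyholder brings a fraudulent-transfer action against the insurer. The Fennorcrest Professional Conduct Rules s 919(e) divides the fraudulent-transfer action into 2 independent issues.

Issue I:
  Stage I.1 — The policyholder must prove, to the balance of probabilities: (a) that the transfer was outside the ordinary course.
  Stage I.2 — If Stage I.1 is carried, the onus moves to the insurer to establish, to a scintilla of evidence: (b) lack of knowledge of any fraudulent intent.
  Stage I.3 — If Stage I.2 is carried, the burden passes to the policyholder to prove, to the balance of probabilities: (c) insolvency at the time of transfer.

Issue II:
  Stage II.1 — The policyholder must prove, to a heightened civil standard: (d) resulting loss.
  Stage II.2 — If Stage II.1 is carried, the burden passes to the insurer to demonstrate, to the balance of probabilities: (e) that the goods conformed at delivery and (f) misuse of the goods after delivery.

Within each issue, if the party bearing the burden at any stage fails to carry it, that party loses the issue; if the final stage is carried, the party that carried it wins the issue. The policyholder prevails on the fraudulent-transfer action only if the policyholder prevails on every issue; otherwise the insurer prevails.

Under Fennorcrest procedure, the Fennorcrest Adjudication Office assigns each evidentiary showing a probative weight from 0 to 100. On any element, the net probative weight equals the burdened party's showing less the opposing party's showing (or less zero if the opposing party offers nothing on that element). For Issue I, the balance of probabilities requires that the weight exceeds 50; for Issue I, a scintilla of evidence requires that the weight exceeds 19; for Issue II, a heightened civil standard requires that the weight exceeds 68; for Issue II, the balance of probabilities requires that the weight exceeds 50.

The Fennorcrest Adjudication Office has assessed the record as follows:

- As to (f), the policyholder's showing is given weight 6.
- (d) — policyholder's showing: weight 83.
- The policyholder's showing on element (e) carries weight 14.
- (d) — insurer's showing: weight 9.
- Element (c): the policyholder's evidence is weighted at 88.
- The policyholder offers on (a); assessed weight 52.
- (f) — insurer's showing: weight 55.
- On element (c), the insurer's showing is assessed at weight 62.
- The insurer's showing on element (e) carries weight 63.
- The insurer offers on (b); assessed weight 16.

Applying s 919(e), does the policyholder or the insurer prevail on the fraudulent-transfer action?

— Issue I —
Stage I.1 (policyholder, the balance of probabilities, weight exceeds 50): (a) 52 > 50 — meets.
  The policyholder carries Stage I.1; the insurer now bears the burden.
Stage I.2 (insurer, a scintilla of evidence, weight exceeds 19): (b) 16 ≤ 19 — fails.
  The insurer does not carry Stage I.2.
So the policyholder prevails on this issue.
— Issue II —
Stage II.1 — burden on policyholder; standard: a heightened civil standard (weight exceeds 68).
    (d): 83 − 9 = 74 > 68 [met]
  Stage II.1 is satisfied; the onus moves to the insurer.
Stage II.2 — burden on insurer; standard: the balance of probabilities (weight exceeds 50).
    (e): 63 − 14 = 49 ≤ 50 [not met]
    (f): 55 − 6 = 49 ≤ 50 [not met]
  Not every element is met, so the insurer fails to carry Stage II.2.
So the policyholder prevails on this issue.
Per-issue: Issue I → policyholder; Issue II → policyholder. The policyholder must prevail on every issue; overall, the policyholder prevails.

policyholder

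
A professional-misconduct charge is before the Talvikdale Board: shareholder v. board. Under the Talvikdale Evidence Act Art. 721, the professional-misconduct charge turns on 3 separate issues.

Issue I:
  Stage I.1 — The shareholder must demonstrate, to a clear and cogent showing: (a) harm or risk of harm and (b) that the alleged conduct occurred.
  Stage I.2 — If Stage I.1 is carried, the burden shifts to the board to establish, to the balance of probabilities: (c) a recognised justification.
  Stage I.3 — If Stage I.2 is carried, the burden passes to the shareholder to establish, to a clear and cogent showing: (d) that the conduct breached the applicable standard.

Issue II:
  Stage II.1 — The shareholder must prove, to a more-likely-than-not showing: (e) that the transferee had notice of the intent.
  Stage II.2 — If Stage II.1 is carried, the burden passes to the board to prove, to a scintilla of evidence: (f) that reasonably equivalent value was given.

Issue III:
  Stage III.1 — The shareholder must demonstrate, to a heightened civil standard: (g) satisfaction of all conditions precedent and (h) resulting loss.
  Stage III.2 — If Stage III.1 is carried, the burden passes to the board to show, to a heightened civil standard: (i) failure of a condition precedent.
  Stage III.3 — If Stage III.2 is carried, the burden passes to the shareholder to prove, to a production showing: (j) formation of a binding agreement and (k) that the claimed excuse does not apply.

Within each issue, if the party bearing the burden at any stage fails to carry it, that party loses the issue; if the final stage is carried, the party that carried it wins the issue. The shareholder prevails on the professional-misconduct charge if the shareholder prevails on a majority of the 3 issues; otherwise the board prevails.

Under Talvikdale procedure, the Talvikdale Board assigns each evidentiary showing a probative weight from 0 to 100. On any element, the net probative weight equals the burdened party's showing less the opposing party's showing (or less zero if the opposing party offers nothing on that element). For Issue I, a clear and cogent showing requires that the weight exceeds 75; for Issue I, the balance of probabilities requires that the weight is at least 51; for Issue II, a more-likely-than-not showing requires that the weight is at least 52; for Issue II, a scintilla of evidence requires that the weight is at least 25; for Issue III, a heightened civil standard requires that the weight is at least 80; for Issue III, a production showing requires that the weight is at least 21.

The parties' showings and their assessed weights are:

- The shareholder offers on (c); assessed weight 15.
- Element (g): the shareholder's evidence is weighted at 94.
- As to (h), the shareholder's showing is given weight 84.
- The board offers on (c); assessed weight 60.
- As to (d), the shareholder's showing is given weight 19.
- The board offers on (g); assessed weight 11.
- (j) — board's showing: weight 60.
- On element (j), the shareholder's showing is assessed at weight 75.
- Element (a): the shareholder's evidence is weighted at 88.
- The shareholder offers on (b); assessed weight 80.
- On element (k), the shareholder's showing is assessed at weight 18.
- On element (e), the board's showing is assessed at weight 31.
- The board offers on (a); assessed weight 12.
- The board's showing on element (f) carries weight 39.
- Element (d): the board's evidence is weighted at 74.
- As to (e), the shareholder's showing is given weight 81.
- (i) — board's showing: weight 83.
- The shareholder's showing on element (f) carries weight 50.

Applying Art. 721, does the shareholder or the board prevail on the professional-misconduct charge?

board

— Issue I —
Stage I.1 — burden on shareholder; standard: a clear and cogent showing (weight exceeds 75).
    (a): 88 − 12 = 76 > 75 [met]
    (b): 80 > 75 [met]
  Stage I.1 is satisfied; the onus moves to the board.
Stage I.2 — burden on board; standard: the balance of probabilities (weight is at least 51).
    (c): 60 − 15 = 45 < 51 [not met]
  Not every element is met, so the board fails to carry Stage I.2.
So the shareholder prevails on this issue.
— Issue II —
At Stage II.1 the shareholder must meet a more-likely-than-not showing (weight is at least 52): on (e) the weight is 81 less the opposing 31 gives net 50, < 52, so (e) does not meet the standard.
  The shareholder does not carry Stage II.1.
The board prevails on this issue.
— Issue III —
At Stage III.1 the shareholder must meet a heightened civil standard (weight is at least 80): on (g) the weight is 94 less the opposing 11 gives net 83, ≥ 80, so (g) meets the standard; on (h) the weight is 84, which does reach 80, so (h) meets the standard.
  The shareholder carries Stage III.1; the board now bears the burden.
At Stage III.2 the board must meet a heightened civil standard (weight is at least 80): on (i) the weight is 83, which does reach 80, so (i) meets the standard.
  Stage III.2 carried; the burden shifts to the shareholder.
At Stage III.3 the shareholder must meet a production showing (weight is at least 21): on (j) the weight is 75 less the opposing 60 gives net 15, < 21, so (j) does not meet the standard; on (k) the weight is 18, which does not reach 21, so (k) does not meet the standard.
  Not every element is met, so the shareholder fails to carry Stage III.3.
The board prevails on this issue.
Per-issue: Issue I → shareholder; Issue II → board; Issue III → board. The shareholder must prevail on a majority of issues; overall, the board prevails.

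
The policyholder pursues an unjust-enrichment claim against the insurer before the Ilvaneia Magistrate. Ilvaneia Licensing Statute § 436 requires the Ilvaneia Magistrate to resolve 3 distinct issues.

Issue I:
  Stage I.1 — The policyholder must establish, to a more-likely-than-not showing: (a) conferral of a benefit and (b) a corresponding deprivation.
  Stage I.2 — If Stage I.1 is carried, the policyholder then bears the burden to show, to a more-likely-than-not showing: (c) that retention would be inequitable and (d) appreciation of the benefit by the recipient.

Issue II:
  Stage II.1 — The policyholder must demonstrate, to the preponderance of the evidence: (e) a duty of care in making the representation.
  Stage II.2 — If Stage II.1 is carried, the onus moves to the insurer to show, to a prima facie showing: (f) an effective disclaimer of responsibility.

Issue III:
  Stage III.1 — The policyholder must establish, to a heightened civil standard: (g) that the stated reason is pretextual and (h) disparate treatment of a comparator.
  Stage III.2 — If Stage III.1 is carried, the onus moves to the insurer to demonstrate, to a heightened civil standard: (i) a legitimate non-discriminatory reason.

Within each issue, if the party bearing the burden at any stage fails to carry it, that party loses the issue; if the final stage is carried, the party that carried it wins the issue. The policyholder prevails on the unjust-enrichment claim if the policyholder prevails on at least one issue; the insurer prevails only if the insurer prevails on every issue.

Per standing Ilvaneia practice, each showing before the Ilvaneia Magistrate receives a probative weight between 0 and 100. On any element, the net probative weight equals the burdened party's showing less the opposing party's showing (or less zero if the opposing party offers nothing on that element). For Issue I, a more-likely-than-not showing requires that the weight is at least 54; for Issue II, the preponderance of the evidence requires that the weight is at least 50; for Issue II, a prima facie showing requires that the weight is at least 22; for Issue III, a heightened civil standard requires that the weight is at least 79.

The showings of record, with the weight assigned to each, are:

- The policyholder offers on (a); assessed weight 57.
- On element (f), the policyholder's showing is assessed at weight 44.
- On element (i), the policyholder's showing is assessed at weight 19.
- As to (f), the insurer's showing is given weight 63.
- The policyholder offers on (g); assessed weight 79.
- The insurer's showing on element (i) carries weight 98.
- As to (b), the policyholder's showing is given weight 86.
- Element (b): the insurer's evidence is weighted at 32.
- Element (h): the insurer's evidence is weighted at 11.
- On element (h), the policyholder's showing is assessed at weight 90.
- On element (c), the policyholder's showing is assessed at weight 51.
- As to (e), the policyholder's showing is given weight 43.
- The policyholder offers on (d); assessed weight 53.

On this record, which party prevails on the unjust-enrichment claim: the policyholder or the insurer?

— Issue I —
Stage I.1 — burden on policyholder; standard: a more-likely-than-not showing (weight is at least 54).
    (a): 57 ≥ 54 [met]
    (b): 86 − 32 = 54 ≥ 54 [met]
  Stage I.1 carried; the burden remains with the policyholder.
Stage I.2 — burden on policyholder; standard: a more-likely-than-not showing (weight is at least 54).
    (c): 51 < 54 [not met]
    (d): 53 < 54 [not met]
  Stage I.2 not carried; the policyholder fails its burden.
The analysis ends at Stage I.2; the insurer prevails on this issue.
— Issue II —
At Stage II.1 the policyholder must meet the preponderance of the evidence (weight is at least 50): on (e) the weight is 43, < 50, so (e) does not meet the standard.
  Stage II.1 not carried; the policyholder fails its burden.
So the insurer prevails on this issue.
— Issue III —
Stage III.1 — burden on policyholder; standard: a heightened civil standard (weight is at least 79).
    (g): 79 ≥ 79 [met]
    (h): 90 − 11 = 79 ≥ 79 [met]
  All elements met. The burden passes to the insurer.
Stage III.2 — burden on insurer; standard: a heightened civil standard (weight is at least 79).
    (i): 98 − 19 = 79 ≥ 79 [met]
  Stage III.2 carried; the final stage is satisfied.
All stages carried — the insurer prevails on this issue.
Per-issue: Issue I → insurer; Issue II → insurer; Issue III → insurer. The policyholder must prevail on at least one issue; overall, the insurer prevails.

insurer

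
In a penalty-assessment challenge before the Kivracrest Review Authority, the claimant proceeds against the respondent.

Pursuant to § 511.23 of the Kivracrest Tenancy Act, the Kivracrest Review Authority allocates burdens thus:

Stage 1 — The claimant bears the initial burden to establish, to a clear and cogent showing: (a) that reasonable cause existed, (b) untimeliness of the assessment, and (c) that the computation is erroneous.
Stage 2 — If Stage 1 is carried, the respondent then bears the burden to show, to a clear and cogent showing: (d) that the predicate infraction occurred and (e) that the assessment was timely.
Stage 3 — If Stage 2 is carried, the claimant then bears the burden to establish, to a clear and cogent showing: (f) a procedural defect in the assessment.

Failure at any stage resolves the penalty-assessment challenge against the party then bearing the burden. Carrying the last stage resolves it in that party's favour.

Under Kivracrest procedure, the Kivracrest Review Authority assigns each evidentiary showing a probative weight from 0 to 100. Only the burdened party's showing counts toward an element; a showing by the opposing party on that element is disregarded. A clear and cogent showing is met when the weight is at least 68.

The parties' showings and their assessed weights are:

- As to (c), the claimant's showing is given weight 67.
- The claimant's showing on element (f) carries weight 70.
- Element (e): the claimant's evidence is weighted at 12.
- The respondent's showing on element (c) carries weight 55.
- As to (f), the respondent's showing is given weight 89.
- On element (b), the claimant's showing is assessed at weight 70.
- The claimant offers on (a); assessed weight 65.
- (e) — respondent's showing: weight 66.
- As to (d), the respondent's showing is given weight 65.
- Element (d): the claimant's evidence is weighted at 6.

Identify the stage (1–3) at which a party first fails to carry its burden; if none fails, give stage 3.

stage 1

At Stage 1 the claimant must meet a clear and cogent showing (weight is at least 68): on (a) the weight is 65, which does not reach 68, so (a) does not meet the standard; on (b) the weight is 70, ≥ 68, so (b) meets the standard; on (c) the weight is 67 (the respondent's 55 is given no effect), which does not reach 68, so (c) does not meet the standard.
  Not every element is met, so the claimant fails to carry Stage 1.
The respondent prevails.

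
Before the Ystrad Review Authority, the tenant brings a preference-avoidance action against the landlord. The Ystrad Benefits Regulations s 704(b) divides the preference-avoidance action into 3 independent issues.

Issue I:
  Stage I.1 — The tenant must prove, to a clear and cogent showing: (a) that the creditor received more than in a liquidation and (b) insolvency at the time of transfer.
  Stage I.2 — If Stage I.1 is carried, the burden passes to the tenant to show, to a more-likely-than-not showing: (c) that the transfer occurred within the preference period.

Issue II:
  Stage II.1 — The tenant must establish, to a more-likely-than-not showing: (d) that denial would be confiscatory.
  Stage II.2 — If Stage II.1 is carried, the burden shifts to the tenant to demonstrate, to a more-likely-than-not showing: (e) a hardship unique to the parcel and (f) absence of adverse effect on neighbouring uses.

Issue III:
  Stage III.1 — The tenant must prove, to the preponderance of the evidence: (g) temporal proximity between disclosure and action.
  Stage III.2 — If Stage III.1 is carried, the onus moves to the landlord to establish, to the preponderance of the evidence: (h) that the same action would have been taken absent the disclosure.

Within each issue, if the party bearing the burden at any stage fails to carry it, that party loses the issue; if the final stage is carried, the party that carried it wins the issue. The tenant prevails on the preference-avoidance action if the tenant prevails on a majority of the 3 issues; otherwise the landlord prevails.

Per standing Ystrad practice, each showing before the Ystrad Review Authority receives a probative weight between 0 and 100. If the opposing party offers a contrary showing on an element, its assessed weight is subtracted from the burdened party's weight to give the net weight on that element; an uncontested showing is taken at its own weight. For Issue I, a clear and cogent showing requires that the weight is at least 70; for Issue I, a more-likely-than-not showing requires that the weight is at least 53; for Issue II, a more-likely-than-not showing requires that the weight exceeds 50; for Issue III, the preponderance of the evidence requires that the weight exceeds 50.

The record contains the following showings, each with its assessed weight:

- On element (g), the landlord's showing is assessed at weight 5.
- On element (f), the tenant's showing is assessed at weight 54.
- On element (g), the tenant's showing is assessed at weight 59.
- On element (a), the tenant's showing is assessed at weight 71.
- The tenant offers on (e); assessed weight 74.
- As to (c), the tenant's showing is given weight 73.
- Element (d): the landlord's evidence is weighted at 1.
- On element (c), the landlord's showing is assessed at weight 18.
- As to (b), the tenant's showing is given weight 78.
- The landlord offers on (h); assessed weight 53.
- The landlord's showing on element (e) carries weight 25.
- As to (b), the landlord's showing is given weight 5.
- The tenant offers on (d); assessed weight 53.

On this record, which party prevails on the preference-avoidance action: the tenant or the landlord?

landlord

— Issue I —
Stage I.1 — burden on tenant; standard: a clear and cogent showing (weight is at least 70).
    (a): 71 ≥ 70 [met]
    (b): 78 − 5 = 73 ≥ 70 [met]
  All elements met. The tenant retains the burden for Stage I.2.
Stage I.2 — burden on tenant; standard: a more-likely-than-not showing (weight is at least 53).
    (c): 73 − 18 = 55 ≥ 53 [met]
  Stage I.2 carried; the final stage is satisfied.
Every stage carried; the tenant prevails on this issue.
— Issue II —
Stage II.1 (tenant, a more-likely-than-not showing, weight exceeds 50): (d) net 53−1=52 > 50 — meets.
  Stage II.1 carried; the burden remains with the tenant.
Stage II.2 (tenant, a more-likely-than-not showing, weight exceeds 50): (e) net 74−25=49 ≤ 50 — fails; (f) 54 > 50 — meets.
  Stage II.2 not carried; the tenant fails its burden.
The landlord prevails on this issue.
— Issue III —
Stage III.1 — burden on tenant; standard: the preponderance of the evidence (weight exceeds 50).
    (g): 59 − 5 = 54 > 50 [met]
  Stage III.1 is satisfied; the onus moves to the landlord.
Stage III.2 — burden on landlord; standard: the preponderance of the evidence (weight exceeds 50).
    (h): 53 > 50 [met]
  Stage III.2 carried; the final stage is satisfied.
Every stage carried; the landlord prevails on this issue.
Per-issue: Issue I → tenant; Issue II → landlord; Issue III → landlord. The tenant must prevail on a majority of issues; overall, the landlord prevails.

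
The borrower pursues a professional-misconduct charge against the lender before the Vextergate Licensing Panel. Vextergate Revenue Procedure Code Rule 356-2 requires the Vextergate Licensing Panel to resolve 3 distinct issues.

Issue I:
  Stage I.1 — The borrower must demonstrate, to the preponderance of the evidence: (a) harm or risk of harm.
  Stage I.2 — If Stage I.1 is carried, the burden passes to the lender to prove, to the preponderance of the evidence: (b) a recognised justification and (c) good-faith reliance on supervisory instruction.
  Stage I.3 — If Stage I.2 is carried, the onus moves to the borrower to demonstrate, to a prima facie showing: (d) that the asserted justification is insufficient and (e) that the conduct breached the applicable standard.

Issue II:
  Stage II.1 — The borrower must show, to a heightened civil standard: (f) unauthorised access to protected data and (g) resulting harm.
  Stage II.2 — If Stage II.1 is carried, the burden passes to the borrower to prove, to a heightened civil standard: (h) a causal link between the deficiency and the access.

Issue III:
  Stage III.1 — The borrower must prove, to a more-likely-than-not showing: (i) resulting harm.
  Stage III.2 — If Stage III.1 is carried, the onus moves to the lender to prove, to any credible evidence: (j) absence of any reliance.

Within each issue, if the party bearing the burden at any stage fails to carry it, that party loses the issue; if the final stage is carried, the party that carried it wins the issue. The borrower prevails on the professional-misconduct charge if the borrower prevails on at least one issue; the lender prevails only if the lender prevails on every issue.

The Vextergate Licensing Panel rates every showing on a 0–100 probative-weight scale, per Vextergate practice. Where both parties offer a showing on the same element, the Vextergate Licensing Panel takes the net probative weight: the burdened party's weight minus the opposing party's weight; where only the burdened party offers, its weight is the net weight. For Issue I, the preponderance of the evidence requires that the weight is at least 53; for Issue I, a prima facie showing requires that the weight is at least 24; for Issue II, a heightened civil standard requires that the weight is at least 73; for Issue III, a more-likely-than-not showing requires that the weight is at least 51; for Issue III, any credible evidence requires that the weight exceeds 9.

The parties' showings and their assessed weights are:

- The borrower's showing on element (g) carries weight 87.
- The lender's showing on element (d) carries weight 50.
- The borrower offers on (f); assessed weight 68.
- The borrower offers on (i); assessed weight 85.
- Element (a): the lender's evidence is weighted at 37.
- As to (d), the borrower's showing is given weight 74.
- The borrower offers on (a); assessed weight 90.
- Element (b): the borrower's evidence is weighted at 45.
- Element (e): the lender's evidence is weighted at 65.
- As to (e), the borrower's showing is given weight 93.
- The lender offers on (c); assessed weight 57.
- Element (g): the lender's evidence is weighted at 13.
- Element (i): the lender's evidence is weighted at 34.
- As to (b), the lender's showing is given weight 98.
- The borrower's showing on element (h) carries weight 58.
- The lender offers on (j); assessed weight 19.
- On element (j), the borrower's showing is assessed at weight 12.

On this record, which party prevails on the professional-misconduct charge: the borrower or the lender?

borrower

— Issue I —
Stage I.1 (borrower, the preponderance of the evidence, weight is at least 53): (a) net 90−37=53 ≥ 53 — meets.
  Stage I.1 is satisfied; the onus moves to the lender.
Stage I.2 (lender, the preponderance of the evidence, weight is at least 53): (b) net 98−45=53 ≥ 53 — meets; (c) 57 ≥ 53 — meets.
  The lender carries Stage I.2; the borrower now bears the burden.
Stage I.3 (borrower, a prima facie showing, weight is at least 24): (d) net 74−50=24 ≥ 24 — meets; (e) net 93−65=28 ≥ 24 — meets.
  All elements met at the final stage.
With every stage satisfied, the borrower prevails on this issue.
— Issue II —
At Stage II.1 the borrower must meet a heightened civil standard (weight is at least 73): on (f) the weight is 68, < 73, so (f) does not meet the standard; on (g) the weight is 87 less the opposing 13 gives net 74, which does reach 73, so (g) meets the standard.
  The borrower does not carry Stage II.1.
The lender prevails on this issue.
— Issue III —
Stage III.1 — burden on borrower; standard: a more-likely-than-not showing (weight is at least 51).
    (i): 85 − 34 = 51 ≥ 51 [met]
  Stage III.1 is satisfied; the onus moves to the lender.
Stage III.2 — burden on lender; standard: any credible evidence (weight exceeds 9).
    (j): 19 − 12 = 7 ≤ 9 [not met]
  Stage III.2 not carried; the lender fails its burden.
The analysis ends at Stage III.2; the borrower prevails on this issue.
Per-issue: Issue I → borrower; Issue II → lender; Issue III → borrower. The borrower must prevail on at least one issue; overall, the borrower prevails.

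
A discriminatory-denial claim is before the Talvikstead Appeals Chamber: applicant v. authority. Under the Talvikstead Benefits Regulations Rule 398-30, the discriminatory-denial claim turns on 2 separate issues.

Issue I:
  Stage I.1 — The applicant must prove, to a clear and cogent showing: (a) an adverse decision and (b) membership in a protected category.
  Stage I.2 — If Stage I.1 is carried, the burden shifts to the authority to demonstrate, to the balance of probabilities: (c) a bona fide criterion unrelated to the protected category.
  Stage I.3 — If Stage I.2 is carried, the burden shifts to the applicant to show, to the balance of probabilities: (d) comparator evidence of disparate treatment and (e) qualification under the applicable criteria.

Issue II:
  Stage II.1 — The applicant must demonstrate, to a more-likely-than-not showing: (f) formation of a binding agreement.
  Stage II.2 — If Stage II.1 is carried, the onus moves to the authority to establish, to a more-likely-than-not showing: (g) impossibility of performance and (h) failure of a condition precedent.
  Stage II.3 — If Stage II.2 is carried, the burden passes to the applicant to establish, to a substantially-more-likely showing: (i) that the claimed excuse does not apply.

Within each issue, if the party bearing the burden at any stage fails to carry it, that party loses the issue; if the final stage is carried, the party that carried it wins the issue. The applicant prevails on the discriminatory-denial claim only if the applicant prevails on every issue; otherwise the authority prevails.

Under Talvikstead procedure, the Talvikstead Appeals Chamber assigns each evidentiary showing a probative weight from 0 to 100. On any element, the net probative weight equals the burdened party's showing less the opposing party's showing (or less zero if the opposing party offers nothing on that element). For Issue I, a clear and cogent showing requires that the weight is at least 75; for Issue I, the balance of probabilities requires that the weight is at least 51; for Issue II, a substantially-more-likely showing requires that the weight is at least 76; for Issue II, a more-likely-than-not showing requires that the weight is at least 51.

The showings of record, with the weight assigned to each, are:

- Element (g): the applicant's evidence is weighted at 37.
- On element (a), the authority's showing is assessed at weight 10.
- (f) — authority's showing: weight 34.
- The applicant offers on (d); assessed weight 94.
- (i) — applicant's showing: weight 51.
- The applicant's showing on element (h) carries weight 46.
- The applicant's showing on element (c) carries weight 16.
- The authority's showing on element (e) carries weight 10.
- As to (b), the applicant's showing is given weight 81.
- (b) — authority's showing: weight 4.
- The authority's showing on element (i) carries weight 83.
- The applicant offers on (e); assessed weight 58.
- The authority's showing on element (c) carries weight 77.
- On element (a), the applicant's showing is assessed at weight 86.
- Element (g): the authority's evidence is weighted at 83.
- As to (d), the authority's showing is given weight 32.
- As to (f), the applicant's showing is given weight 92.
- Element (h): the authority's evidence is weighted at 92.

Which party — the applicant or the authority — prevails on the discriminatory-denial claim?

— Issue I —
Stage I.1 (applicant, a clear and cogent showing, weight is at least 75): (a) net 86−10=76 ≥ 75 — meets; (b) net 81−4=77 ≥ 75 — meets.
  Stage I.1 is satisfied; the onus moves to the authority.
Stage I.2 (authority, the balance of probabilities, weight is at least 51): (c) net 77−16=61 ≥ 51 — meets.
  The authority carries Stage I.2; the applicant now bears the burden.
Stage I.3 (applicant, the balance of probabilities, weight is at least 51): (d) net 94−32=62 ≥ 51 — meets; (e) net 58−10=48 < 51 — fails.
  Stage I.3 not carried; the applicant fails its burden.
So the authority prevails on this issue.
— Issue II —
Stage II.1 — burden on applicant; standard: a more-likely-than-not showing (weight is at least 51).
    (f): 92 − 34 = 58 ≥ 51 [met]
  Stage II.1 is satisfied; the onus moves to the authority.
Stage II.2 — burden on authority; standard: a more-likely-than-not showing (weight is at least 51).
    (g): 83 − 37 = 46 < 51 [not met]
    (h): 92 − 46 = 46 < 51 [not met]
  The authority does not carry Stage II.2.
So the applicant prevails on this issue.
Per-issue: Issue I → authority; Issue II → applicant. The applicant must prevail on every issue; overall, the authority prevails.

authority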